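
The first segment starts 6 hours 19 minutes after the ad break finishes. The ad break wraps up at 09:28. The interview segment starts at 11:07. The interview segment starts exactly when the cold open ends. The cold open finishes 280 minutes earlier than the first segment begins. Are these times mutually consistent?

The first segment starts at 09:28 + 379 min = 15:47.
The cold open ends at 15:47 − 280 min = 11:07.
So the interview segment starts at 11:07.
That matches the stated 11:07, so the schedule is consistent.

Yes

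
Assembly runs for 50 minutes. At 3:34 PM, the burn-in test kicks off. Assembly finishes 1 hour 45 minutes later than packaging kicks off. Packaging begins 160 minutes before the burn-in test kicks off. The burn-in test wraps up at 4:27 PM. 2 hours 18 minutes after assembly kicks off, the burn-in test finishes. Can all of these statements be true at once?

No

Packaging starts at 3:34 PM − 160 min = 12:54 PM.
Assembly ends at 12:54 PM + 105 min = 2:39 PM.
Assembly starts at 2:39 PM − 50 min = 1:49 PM.
The burn-in test ends at 1:49 PM + 138 min = 4:07 PM.
But the burn-in test is also said to end at 4:27 PM — a 20-minute conflict.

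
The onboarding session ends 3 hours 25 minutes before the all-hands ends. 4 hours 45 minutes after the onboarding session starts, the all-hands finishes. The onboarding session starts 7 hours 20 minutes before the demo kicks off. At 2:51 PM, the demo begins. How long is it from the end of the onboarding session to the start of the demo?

360 minutes

The onboarding session starts at 2:51 PM − 440 min = 7:31 AM.
The all-hands ends at 7:31 AM + 285 min = 12:16 PM.
The onboarding session ends at 12:16 PM − 205 min = 8:51 AM.
From 8:51 AM to 2:51 PM is 360 minutes.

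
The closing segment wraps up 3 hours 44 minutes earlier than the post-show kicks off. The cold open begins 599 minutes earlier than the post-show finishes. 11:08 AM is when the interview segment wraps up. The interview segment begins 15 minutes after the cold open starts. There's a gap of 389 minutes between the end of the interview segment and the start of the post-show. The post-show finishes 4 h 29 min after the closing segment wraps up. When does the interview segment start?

The post-show starts at 11:08 AM + 389 min = 5:37 PM.
The closing segment ends at 5:37 PM − 224 min = 1:53 PM.
The post-show ends at 1:53 PM + 269 min = 6:22 PM.
The cold open starts at 6:22 PM − 599 min = 8:23 AM.
The interview segment starts at 8:23 AM + 15 min = 8:38 AM.

8:38 AM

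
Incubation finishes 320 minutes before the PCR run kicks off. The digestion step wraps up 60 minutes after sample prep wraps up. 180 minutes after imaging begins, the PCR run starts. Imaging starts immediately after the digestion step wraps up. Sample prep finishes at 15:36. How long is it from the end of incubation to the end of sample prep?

1 hour 20 minutes

The digestion step ends at 15:36 + 60 min = 16:36.
So imaging starts at 16:36.
The PCR run starts at 16:36 + 180 min = 19:36.
Incubation ends at 19:36 − 320 min = 14:16.
From 14:16 to 15:36 is 1 hour 20 minutes.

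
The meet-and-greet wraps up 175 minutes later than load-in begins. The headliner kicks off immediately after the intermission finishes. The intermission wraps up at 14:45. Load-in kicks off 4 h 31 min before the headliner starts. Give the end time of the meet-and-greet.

13:09

The headliner starts at 14:45.
Load-in starts at 14:45 − 271 min = 10:14.
The meet-and-greet ends at 10:14 + 175 min = 13:09.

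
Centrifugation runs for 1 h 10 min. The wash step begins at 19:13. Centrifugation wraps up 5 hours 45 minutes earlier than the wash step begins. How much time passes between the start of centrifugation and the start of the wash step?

6 h 55 min

Centrifugation ends at 19:13 − 345 min = 13:28.
Centrifugation starts at 13:28 − 70 min = 12:18.
From 12:18 to 19:13 is 6 h 55 min.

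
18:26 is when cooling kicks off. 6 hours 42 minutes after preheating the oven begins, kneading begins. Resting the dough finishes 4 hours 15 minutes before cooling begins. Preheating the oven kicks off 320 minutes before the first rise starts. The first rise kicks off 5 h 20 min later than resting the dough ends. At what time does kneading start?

20:53

Resting the dough ends at 18:26 − 255 min = 14:11.
The first rise starts at 14:11 + 320 min = 19:31.
Preheating the oven starts at 19:31 − 320 min = 14:11.
Kneading starts at 14:11 + 402 min = 20:53.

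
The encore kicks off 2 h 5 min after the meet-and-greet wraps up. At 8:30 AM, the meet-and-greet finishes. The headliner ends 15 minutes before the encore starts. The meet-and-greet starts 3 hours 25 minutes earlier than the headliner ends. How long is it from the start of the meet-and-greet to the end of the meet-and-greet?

1 hour 35 minutes

The encore starts at 8:30 AM + 125 min = 10:35 AM.
The headliner ends at 10:35 AM − 15 min = 10:20 AM.
The meet-and-greet starts at 10:20 AM − 205 min = 6:55 AM.
From 6:55 AM to 8:30 AM is 1 hour 35 minutes.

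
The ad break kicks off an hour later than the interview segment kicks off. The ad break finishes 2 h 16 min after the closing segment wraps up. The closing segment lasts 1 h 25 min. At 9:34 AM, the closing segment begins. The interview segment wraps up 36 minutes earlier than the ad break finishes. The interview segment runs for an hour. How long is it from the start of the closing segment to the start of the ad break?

3 h 5 min

The closing segment ends at 9:34 AM + 85 min = 10:59 AM.
The ad break ends at 10:59 AM + 136 min = 1:15 PM.
The interview segment ends at 1:15 PM − 36 min = 12:39 PM.
The interview segment starts at 12:39 PM − 60 min = 11:39 AM.
The ad break starts at 11:39 AM + 60 min = 12:39 PM.
From 9:34 AM to 12:39 PM is 3 h 5 min.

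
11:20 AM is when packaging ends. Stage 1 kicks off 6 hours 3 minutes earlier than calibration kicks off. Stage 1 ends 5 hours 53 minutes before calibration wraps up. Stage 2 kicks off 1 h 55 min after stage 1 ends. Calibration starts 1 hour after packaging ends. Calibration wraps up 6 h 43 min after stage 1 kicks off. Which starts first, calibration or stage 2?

stage 2

Calibration starts at 11:20 AM + 60 min = 12:20 PM.
Stage 1 starts at 12:20 PM − 363 min = 6:17 AM.
Calibration ends at 6:17 AM + 403 min = 1:00 PM.
Stage 1 ends at 1:00 PM − 353 min = 7:07 AM.
Stage 2 starts at 7:07 AM + 115 min = 9:02 AM.
Calibration starts at 12:20 PM and stage 2 starts at 9:02 AM, so stage 2 is first.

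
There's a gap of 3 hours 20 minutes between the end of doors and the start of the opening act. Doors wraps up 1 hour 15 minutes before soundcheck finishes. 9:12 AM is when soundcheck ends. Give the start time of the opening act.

Doors ends at 9:12 AM − 75 min = 7:57 AM.
The opening act starts at 7:57 AM + 200 min = 11:17 AM.

11:17 AM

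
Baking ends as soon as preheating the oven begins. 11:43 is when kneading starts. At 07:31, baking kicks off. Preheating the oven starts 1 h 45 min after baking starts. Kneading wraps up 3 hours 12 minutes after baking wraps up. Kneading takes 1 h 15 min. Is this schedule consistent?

No

Preheating the oven starts at 07:31 + 105 min = 09:16.
So baking ends at 09:16.
Kneading ends at 09:16 + 192 min = 12:28.
Kneading starts at 12:28 − 75 min = 11:13.
But kneading is also said to start at 11:43 — a 30-minute conflict.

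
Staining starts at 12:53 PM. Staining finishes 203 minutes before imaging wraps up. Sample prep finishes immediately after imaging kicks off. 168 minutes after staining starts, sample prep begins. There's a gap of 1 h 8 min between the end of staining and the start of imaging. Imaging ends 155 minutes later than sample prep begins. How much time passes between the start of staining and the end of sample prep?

Sample prep starts at 12:53 PM + 168 min = 3:41 PM.
Imaging ends at 3:41 PM + 155 min = 6:16 PM.
Staining ends at 6:16 PM − 203 min = 2:53 PM.
Imaging starts at 2:53 PM + 68 min = 4:01 PM.
So sample prep ends at 4:01 PM.
From 12:53 PM to 4:01 PM is 188 minutes.

188 minutes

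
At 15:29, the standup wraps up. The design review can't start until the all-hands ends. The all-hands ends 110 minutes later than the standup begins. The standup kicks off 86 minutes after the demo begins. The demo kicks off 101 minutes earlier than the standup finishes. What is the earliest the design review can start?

17:04

The demo starts at 15:29 − 101 min = 13:48.
The standup starts at 13:48 + 86 min = 15:14.
The all-hands ends at 15:14 + 110 min = 17:04.
The design review is bounded by the all-hands, so the earliest it can start is 17:04.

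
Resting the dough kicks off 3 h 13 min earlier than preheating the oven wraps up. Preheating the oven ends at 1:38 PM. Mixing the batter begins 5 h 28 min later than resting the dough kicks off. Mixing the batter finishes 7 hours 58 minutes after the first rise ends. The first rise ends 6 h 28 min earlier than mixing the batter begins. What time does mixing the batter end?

Resting the dough starts at 1:38 PM − 193 min = 10:25 AM.
Mixing the batter starts at 10:25 AM + 328 min = 3:53 PM.
The first rise ends at 3:53 PM − 388 min = 9:25 AM.
Mixing the batter ends at 9:25 AM + 478 min = 5:23 PM.

5:23 PM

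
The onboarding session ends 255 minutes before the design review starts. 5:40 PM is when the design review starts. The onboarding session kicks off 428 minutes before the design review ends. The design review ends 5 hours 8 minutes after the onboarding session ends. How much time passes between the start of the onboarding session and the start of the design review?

6 h 15 min

The onboarding session ends at 5:40 PM − 255 min = 1:25 PM.
The design review ends at 1:25 PM + 308 min = 6:33 PM.
The onboarding session starts at 6:33 PM − 428 min = 11:25 AM.
From 11:25 AM to 5:40 PM is 6 h 15 min.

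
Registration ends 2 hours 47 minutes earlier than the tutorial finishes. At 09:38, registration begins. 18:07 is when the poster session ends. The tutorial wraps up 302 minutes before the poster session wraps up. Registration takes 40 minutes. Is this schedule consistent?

The tutorial ends at 18:07 − 302 min = 13:05.
Registration ends at 13:05 − 167 min = 10:18.
Registration starts at 10:18 − 40 min = 09:38.
That matches the stated 09:38, so the schedule is consistent.

Yes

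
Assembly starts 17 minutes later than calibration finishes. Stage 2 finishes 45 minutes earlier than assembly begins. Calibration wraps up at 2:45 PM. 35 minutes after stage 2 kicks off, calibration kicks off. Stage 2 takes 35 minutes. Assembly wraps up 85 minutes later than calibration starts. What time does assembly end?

3:42 PM

Assembly starts at 2:45 PM + 17 min = 3:02 PM.
Stage 2 ends at 3:02 PM − 45 min = 2:17 PM.
Stage 2 starts at 2:17 PM − 35 min = 1:42 PM.
Calibration starts at 1:42 PM + 35 min = 2:17 PM.
Assembly ends at 2:17 PM + 85 min = 3:42 PM.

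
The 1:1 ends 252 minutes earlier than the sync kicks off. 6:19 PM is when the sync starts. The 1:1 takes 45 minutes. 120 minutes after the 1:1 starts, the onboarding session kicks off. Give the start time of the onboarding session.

The 1:1 ends at 6:19 PM − 252 min = 2:07 PM.
The 1:1 starts at 2:07 PM − 45 min = 1:22 PM.
The onboarding session starts at 1:22 PM + 120 min = 3:22 PM.

3:22 PM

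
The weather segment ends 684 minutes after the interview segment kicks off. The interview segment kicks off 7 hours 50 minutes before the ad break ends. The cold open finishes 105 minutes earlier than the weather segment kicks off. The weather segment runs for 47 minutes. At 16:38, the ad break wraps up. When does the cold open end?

The interview segment starts at 16:38 − 470 min = 08:48.
The weather segment ends at 08:48 + 684 min = 20:12.
The weather segment starts at 20:12 − 47 min = 19:25.
The cold open ends at 19:25 − 105 min = 17:40.

17:40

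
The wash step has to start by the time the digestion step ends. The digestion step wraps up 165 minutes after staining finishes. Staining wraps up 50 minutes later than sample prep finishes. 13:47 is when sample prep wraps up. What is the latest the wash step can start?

Staining ends at 13:47 + 50 min = 14:37.
The digestion step ends at 14:37 + 165 min = 17:22.
The wash step is bounded by the digestion step, so the latest it can start is 17:22.

17:22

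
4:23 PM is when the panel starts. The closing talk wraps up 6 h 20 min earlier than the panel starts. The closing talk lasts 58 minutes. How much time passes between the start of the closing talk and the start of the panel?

7 hours 18 minutes

The closing talk ends at 4:23 PM − 380 min = 10:03 AM.
The closing talk starts at 10:03 AM − 58 min = 9:05 AM.
From 9:05 AM to 4:23 PM is 7 hours 18 minutes.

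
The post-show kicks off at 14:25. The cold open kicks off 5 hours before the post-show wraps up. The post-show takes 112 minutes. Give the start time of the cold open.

The post-show ends at 14:25 + 112 min = 16:17.
The cold open starts at 16:17 − 300 min = 11:17.

11:17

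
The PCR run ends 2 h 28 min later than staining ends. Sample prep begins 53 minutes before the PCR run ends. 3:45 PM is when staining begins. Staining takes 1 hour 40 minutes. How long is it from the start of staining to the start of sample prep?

195 minutes

Staining ends at 3:45 PM + 100 min = 5:25 PM.
The PCR run ends at 5:25 PM + 148 min = 7:53 PM.
Sample prep starts at 7:53 PM − 53 min = 7:00 PM.
From 3:45 PM to 7:00 PM is 195 minutes.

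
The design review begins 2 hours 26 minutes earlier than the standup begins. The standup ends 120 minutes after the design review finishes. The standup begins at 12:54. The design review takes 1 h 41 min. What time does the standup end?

The design review starts at 12:54 − 146 min = 10:28.
The design review ends at 10:28 + 101 min = 12:09.
The standup ends at 12:09 + 120 min = 14:09.

14:09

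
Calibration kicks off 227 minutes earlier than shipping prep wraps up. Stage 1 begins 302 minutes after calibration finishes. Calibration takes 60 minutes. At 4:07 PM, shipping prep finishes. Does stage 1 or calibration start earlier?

Calibration starts at 4:07 PM − 227 min = 12:20 PM.
Calibration ends at 12:20 PM + 60 min = 1:20 PM.
Stage 1 starts at 1:20 PM + 302 min = 6:22 PM.
Stage 1 starts at 6:22 PM and calibration starts at 12:20 PM, so calibration is first.

calibration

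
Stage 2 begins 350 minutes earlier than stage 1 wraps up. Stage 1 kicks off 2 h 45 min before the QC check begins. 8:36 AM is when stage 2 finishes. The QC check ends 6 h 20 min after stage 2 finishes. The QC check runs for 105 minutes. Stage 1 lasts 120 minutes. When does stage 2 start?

The QC check ends at 8:36 AM + 380 min = 2:56 PM.
The QC check starts at 2:56 PM − 105 min = 1:11 PM.
Stage 1 starts at 1:11 PM − 165 min = 10:26 AM.
Stage 1 ends at 10:26 AM + 120 min = 12:26 PM.
Stage 2 starts at 12:26 PM − 350 min = 6:36 AM.

6:36 AM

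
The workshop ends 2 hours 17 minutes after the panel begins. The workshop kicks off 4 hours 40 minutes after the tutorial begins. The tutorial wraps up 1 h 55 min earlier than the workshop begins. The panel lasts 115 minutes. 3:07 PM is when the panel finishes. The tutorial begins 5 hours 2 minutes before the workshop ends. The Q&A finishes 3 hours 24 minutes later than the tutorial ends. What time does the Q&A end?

The panel starts at 3:07 PM − 115 min = 1:12 PM.
The workshop ends at 1:12 PM + 137 min = 3:29 PM.
The tutorial starts at 3:29 PM − 302 min = 10:27 AM.
The workshop starts at 10:27 AM + 280 min = 3:07 PM.
The tutorial ends at 3:07 PM − 115 min = 1:12 PM.
The Q&A ends at 1:12 PM + 204 min = 4:36 PM.

4:36 PM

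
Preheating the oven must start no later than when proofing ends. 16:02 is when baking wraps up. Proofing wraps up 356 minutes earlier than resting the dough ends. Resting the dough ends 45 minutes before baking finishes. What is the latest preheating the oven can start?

09:21

Resting the dough ends at 16:02 − 45 min = 15:17.
Proofing ends at 15:17 − 356 min = 09:21.
Preheating the oven is bounded by proofing, so the latest it can start is 09:21.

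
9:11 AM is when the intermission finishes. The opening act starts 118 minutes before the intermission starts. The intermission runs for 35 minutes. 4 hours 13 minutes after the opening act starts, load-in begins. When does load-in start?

The intermission starts at 9:11 AM − 35 min = 8:36 AM.
The opening act starts at 8:36 AM − 118 min = 6:38 AM.
Load-in starts at 6:38 AM + 253 min = 10:51 AM.

10:51 AM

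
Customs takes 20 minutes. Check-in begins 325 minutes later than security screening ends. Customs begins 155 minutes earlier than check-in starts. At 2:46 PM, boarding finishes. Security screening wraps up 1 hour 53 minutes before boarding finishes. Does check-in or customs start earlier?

Security screening ends at 2:46 PM − 113 min = 12:53 PM.
Check-in starts at 12:53 PM + 325 min = 6:18 PM.
Customs starts at 6:18 PM − 155 min = 3:43 PM.
Check-in starts at 6:18 PM and customs starts at 3:43 PM, so customs is first.

customs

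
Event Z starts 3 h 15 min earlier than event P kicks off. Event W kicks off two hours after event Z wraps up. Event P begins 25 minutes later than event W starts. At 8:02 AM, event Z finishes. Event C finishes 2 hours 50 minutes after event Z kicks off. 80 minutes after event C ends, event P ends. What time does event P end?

Event W starts at 8:02 AM + 120 min = 10:02 AM.
Event P starts at 10:02 AM + 25 min = 10:27 AM.
Event Z starts at 10:27 AM − 195 min = 7:12 AM.
Event C ends at 7:12 AM + 170 min = 10:02 AM.
Event P ends at 10:02 AM + 80 min = 11:22 AM.

11:22 AM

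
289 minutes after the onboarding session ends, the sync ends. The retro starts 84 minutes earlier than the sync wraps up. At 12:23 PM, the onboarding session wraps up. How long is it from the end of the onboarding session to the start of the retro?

205 minutes

The sync ends at 12:23 PM + 289 min = 5:12 PM.
The retro starts at 5:12 PM − 84 min = 3:48 PM.
From 12:23 PM to 3:48 PM is 205 minutes.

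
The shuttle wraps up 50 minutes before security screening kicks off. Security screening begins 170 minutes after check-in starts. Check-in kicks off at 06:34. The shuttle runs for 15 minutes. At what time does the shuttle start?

08:19

Security screening starts at 06:34 + 170 min = 09:24.
The shuttle ends at 09:24 − 50 min = 08:34.
The shuttle starts at 08:34 − 15 min = 08:19.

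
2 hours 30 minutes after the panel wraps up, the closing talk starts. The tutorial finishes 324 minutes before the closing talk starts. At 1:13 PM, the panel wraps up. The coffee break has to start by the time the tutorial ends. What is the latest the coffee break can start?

10:19 AM

The closing talk starts at 1:13 PM + 150 min = 3:43 PM.
The tutorial ends at 3:43 PM − 324 min = 10:19 AM.
The coffee break is bounded by the tutorial, so the latest it can start is 10:19 AM.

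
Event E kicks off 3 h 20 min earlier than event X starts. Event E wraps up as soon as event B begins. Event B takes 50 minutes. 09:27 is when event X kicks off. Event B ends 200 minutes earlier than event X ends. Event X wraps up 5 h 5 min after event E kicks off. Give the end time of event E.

Event E starts at 09:27 − 200 min = 06:07.
Event X ends at 06:07 + 305 min = 11:12.
Event B ends at 11:12 − 200 min = 07:52.
Event B starts at 07:52 − 50 min = 07:02.
So event E ends at 07:02.

07:02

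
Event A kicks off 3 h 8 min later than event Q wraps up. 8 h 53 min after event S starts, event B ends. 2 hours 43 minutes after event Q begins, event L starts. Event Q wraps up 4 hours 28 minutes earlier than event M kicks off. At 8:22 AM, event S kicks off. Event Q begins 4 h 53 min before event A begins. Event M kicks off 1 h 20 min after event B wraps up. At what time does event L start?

3:05 PM

Event B ends at 8:22 AM + 533 min = 5:15 PM.
Event M starts at 5:15 PM + 80 min = 6:35 PM.
Event Q ends at 6:35 PM − 268 min = 2:07 PM.
Event A starts at 2:07 PM + 188 min = 5:15 PM.
Event Q starts at 5:15 PM − 293 min = 12:22 PM.
Event L starts at 12:22 PM + 163 min = 3:05 PM.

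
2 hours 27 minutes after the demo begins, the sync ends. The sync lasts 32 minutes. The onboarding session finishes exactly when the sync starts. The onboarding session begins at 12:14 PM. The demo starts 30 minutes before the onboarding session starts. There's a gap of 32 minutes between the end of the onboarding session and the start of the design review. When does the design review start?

2:11 PM

The demo starts at 12:14 PM − 30 min = 11:44 AM.
The sync ends at 11:44 AM + 147 min = 2:11 PM.
The sync starts at 2:11 PM − 32 min = 1:39 PM.
So the onboarding session ends at 1:39 PM.
The design review starts at 1:39 PM + 32 min = 2:11 PM.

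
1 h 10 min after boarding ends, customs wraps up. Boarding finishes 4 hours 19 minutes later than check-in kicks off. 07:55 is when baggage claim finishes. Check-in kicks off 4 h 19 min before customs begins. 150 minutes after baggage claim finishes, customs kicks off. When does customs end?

Customs starts at 07:55 + 150 min = 10:25.
Check-in starts at 10:25 − 259 min = 06:06.
Boarding ends at 06:06 + 259 min = 10:25.
Customs ends at 10:25 + 70 min = 11:35.

11:35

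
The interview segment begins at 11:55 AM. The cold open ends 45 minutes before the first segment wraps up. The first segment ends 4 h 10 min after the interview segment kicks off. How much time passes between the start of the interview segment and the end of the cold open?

The first segment ends at 11:55 AM + 250 min = 4:05 PM.
The cold open ends at 4:05 PM − 45 min = 3:20 PM.
From 11:55 AM to 3:20 PM is 3 h 25 min.

3 h 25 min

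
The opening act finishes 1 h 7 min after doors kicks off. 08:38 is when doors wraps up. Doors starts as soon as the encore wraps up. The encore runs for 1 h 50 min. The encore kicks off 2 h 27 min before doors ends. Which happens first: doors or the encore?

the encore

The encore starts at 08:38 − 147 min = 06:11.
The encore ends at 06:11 + 110 min = 08:01.
So doors starts at 08:01.
Doors starts at 08:01 and the encore starts at 06:11, so the encore is first.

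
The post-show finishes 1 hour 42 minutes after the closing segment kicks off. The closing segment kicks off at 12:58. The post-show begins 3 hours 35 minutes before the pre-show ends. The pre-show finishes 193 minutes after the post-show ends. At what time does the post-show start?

The post-show ends at 12:58 + 102 min = 14:40.
The pre-show ends at 14:40 + 193 min = 17:53.
The post-show starts at 17:53 − 215 min = 14:18.

14:18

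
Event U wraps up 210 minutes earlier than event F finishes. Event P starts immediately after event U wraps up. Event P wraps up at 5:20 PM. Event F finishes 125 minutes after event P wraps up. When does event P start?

Event F ends at 5:20 PM + 125 min = 7:25 PM.
Event U ends at 7:25 PM − 210 min = 3:55 PM.
So event P starts at 3:55 PM.

3:55 PM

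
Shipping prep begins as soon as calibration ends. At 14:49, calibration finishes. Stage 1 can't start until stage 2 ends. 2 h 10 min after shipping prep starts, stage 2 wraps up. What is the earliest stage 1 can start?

Shipping prep starts at 14:49.
Stage 2 ends at 14:49 + 130 min = 16:59.
Stage 1 is bounded by stage 2, so the earliest it can start is 16:59.

16:59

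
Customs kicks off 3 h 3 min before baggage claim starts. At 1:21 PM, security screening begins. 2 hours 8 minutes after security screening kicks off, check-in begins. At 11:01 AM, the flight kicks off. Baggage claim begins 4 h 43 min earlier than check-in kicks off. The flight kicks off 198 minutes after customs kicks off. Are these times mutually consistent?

Check-in starts at 1:21 PM + 128 min = 3:29 PM.
Baggage claim starts at 3:29 PM − 283 min = 10:46 AM.
Customs starts at 10:46 AM − 183 min = 7:43 AM.
The flight starts at 7:43 AM + 198 min = 11:01 AM.
That matches the stated 11:01 AM, so the schedule is consistent.

Yes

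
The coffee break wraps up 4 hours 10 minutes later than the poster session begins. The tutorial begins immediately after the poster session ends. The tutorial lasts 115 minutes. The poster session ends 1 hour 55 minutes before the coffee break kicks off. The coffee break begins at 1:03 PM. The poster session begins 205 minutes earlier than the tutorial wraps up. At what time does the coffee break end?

1:48 PM

The poster session ends at 1:03 PM − 115 min = 11:08 AM.
So the tutorial starts at 11:08 AM.
The tutorial ends at 11:08 AM + 115 min = 1:03 PM.
The poster session starts at 1:03 PM − 205 min = 9:38 AM.
The coffee break ends at 9:38 AM + 250 min = 1:48 PM.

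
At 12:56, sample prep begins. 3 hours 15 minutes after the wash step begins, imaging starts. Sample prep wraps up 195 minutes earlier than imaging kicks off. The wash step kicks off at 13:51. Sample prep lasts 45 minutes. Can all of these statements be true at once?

Imaging starts at 13:51 + 195 min = 17:06.
Sample prep ends at 17:06 − 195 min = 13:51.
Sample prep starts at 13:51 − 45 min = 13:06.
But sample prep is also said to start at 12:56 — a 10-minute conflict.

No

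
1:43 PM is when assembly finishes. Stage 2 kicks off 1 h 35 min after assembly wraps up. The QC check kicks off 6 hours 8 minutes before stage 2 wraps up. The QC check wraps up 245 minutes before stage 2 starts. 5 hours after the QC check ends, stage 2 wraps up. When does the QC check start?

10:05 AM

Stage 2 starts at 1:43 PM + 95 min = 3:18 PM.
The QC check ends at 3:18 PM − 245 min = 11:13 AM.
Stage 2 ends at 11:13 AM + 300 min = 4:13 PM.
The QC check starts at 4:13 PM − 368 min = 10:05 AM.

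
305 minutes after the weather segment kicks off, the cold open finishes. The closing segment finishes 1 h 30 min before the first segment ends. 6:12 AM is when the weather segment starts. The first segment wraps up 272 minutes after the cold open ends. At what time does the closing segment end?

2:19 PM

The cold open ends at 6:12 AM + 305 min = 11:17 AM.
The first segment ends at 11:17 AM + 272 min = 3:49 PM.
The closing segment ends at 3:49 PM − 90 min = 2:19 PM.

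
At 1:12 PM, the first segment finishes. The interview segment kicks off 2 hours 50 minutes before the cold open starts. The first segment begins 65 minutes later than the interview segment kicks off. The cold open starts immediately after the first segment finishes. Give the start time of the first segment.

11:27 AM

The cold open starts at 1:12 PM.
The interview segment starts at 1:12 PM − 170 min = 10:22 AM.
The first segment starts at 10:22 AM + 65 min = 11:27 AM.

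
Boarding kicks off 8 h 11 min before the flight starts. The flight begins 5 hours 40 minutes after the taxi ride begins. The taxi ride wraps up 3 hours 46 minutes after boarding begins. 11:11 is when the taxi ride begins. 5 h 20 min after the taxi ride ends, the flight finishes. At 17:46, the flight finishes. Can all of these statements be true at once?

Yes

The flight starts at 11:11 + 340 min = 16:51.
Boarding starts at 16:51 − 491 min = 08:40.
The taxi ride ends at 08:40 + 226 min = 12:26.
The flight ends at 12:26 + 320 min = 17:46.
That matches the stated 17:46, so the schedule is consistent.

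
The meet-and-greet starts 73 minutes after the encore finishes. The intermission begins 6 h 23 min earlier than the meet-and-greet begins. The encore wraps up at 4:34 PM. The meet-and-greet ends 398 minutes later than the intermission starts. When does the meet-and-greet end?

The meet-and-greet starts at 4:34 PM + 73 min = 5:47 PM.
The intermission starts at 5:47 PM − 383 min = 11:24 AM.
The meet-and-greet ends at 11:24 AM + 398 min = 6:02 PM.

6:02 PM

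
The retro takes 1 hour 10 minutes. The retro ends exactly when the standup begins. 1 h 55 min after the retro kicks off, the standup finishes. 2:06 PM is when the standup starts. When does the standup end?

2:51 PM

The retro ends at 2:06 PM.
The retro starts at 2:06 PM − 70 min = 12:56 PM.
The standup ends at 12:56 PM + 115 min = 2:51 PM.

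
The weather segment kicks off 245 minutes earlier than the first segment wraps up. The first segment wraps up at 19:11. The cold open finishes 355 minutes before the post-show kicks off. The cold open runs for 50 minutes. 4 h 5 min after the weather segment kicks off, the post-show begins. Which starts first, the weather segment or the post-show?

the weather segment

The weather segment starts at 19:11 − 245 min = 15:06.
The post-show starts at 15:06 + 245 min = 19:11.
The weather segment starts at 15:06 and the post-show starts at 19:11, so the weather segment is first.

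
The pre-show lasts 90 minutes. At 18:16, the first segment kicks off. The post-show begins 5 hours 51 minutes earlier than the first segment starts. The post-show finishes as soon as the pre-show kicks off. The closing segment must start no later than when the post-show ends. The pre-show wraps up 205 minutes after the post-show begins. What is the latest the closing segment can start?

14:20

The post-show starts at 18:16 − 351 min = 12:25.
The pre-show ends at 12:25 + 205 min = 15:50.
The pre-show starts at 15:50 − 90 min = 14:20.
So the post-show ends at 14:20.
The closing segment is bounded by the post-show, so the latest it can start is 14:20.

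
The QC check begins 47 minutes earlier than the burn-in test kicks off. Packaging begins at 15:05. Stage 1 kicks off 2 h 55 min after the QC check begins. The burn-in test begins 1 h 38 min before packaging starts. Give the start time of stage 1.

15:35

The burn-in test starts at 15:05 − 98 min = 13:27.
The QC check starts at 13:27 − 47 min = 12:40.
Stage 1 starts at 12:40 + 175 min = 15:35.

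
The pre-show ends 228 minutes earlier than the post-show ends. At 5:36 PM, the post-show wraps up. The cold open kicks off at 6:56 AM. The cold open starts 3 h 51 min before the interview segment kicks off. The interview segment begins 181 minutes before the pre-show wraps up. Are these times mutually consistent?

Yes

The pre-show ends at 5:36 PM − 228 min = 1:48 PM.
The interview segment starts at 1:48 PM − 181 min = 10:47 AM.
The cold open starts at 10:47 AM − 231 min = 6:56 AM.
That matches the stated 6:56 AM, so the schedule is consistent.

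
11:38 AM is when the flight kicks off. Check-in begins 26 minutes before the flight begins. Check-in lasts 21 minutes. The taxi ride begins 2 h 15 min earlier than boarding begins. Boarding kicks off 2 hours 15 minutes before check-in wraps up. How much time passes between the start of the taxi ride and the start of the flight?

Check-in starts at 11:38 AM − 26 min = 11:12 AM.
Check-in ends at 11:12 AM + 21 min = 11:33 AM.
Boarding starts at 11:33 AM − 135 min = 9:18 AM.
The taxi ride starts at 9:18 AM − 135 min = 7:03 AM.
From 7:03 AM to 11:38 AM is 275 minutes.

275 minutes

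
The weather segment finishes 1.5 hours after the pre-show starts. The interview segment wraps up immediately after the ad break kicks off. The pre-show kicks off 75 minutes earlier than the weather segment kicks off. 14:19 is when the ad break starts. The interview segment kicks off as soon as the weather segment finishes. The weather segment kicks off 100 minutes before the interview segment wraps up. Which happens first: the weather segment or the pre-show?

the pre-show

The interview segment ends at 14:19.
The weather segment starts at 14:19 − 100 min = 12:39.
The pre-show starts at 12:39 − 75 min = 11:24.
The weather segment starts at 12:39 and the pre-show starts at 11:24, so the pre-show is first.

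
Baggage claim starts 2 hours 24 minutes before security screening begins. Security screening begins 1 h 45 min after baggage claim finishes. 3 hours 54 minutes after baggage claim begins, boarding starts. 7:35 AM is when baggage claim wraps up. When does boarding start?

10:50 AM

Security screening starts at 7:35 AM + 105 min = 9:20 AM.
Baggage claim starts at 9:20 AM − 144 min = 6:56 AM.
Boarding starts at 6:56 AM + 234 min = 10:50 AM.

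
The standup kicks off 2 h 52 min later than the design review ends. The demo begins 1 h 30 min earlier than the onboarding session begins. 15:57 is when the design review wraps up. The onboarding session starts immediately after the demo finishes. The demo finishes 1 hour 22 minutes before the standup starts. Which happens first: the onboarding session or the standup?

The standup starts at 15:57 + 172 min = 18:49.
The demo ends at 18:49 − 82 min = 17:27.
So the onboarding session starts at 17:27.
The onboarding session starts at 17:27 and the standup starts at 18:49, so the onboarding session is first.

the onboarding session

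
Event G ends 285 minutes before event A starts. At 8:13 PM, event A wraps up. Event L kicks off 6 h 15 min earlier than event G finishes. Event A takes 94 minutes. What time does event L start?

Event A starts at 8:13 PM − 94 min = 6:39 PM.
Event G ends at 6:39 PM − 285 min = 1:54 PM.
Event L starts at 1:54 PM − 375 min = 7:39 AM.

7:39 AM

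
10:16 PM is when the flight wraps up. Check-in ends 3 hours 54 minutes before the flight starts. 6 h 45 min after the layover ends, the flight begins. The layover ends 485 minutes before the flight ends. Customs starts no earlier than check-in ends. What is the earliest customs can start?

5:02 PM

The layover ends at 10:16 PM − 485 min = 2:11 PM.
The flight starts at 2:11 PM + 405 min = 8:56 PM.
Check-in ends at 8:56 PM − 234 min = 5:02 PM.
Customs is bounded by check-in, so the earliest it can start is 5:02 PM.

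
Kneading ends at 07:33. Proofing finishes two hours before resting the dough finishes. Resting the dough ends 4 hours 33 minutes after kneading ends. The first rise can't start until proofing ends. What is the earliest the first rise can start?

Resting the dough ends at 07:33 + 273 min = 12:06.
Proofing ends at 12:06 − 120 min = 10:06.
The first rise is bounded by proofing, so the earliest it can start is 10:06.

10:06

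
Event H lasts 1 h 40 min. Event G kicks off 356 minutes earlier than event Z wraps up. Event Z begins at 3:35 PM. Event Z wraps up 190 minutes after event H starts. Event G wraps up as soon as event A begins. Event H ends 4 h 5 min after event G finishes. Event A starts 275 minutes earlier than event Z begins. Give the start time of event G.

10:39 AM

Event A starts at 3:35 PM − 275 min = 11:00 AM.
So event G ends at 11:00 AM.
Event H ends at 11:00 AM + 245 min = 3:05 PM.
Event H starts at 3:05 PM − 100 min = 1:25 PM.
Event Z ends at 1:25 PM + 190 min = 4:35 PM.
Event G starts at 4:35 PM − 356 min = 10:39 AM.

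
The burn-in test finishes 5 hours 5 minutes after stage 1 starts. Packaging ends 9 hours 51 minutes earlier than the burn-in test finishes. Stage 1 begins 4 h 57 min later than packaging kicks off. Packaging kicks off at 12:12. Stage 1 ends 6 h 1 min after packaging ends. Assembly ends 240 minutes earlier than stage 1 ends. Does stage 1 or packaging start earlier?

Stage 1 starts at 12:12 + 297 min = 17:09.
Stage 1 starts at 17:09 and packaging starts at 12:12, so packaging is first.

packaging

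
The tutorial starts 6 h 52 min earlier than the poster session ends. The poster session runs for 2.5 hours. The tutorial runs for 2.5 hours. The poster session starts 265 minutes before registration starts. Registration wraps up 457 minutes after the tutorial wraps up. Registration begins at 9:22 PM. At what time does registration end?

The poster session starts at 9:22 PM − 265 min = 4:57 PM.
The poster session ends at 4:57 PM + 150 min = 7:27 PM.
The tutorial starts at 7:27 PM − 412 min = 12:35 PM.
The tutorial ends at 12:35 PM + 150 min = 3:05 PM.
Registration ends at 3:05 PM + 457 min = 10:42 PM.

10:42 PM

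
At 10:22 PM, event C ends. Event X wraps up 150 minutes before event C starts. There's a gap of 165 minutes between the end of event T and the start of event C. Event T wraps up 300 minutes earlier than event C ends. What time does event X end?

5:37 PM

Event T ends at 10:22 PM − 300 min = 5:22 PM.
Event C starts at 5:22 PM + 165 min = 8:07 PM.
Event X ends at 8:07 PM − 150 min = 5:37 PM.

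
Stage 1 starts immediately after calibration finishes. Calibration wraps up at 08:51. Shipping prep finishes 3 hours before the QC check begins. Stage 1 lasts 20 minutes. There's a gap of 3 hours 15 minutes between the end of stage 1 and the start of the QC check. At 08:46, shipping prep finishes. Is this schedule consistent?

No

Stage 1 starts at 08:51.
Stage 1 ends at 08:51 + 20 min = 09:11.
The QC check starts at 09:11 + 195 min = 12:26.
Shipping prep ends at 12:26 − 180 min = 09:26.
But shipping prep is also said to end at 08:46 — a 40-minute conflict.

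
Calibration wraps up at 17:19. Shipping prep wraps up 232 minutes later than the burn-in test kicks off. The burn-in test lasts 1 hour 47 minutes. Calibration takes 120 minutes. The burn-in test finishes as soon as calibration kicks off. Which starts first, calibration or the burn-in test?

the burn-in test

Calibration starts at 17:19 − 120 min = 15:19.
So the burn-in test ends at 15:19.
The burn-in test starts at 15:19 − 107 min = 13:32.
Calibration starts at 15:19 and the burn-in test starts at 13:32, so the burn-in test is first.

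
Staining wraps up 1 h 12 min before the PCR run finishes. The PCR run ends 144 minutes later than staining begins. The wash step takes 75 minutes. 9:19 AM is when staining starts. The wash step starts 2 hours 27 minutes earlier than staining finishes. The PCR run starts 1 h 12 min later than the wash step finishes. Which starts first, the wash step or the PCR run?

the wash step

The PCR run ends at 9:19 AM + 144 min = 11:43 AM.
Staining ends at 11:43 AM − 72 min = 10:31 AM.
The wash step starts at 10:31 AM − 147 min = 8:04 AM.
The wash step ends at 8:04 AM + 75 min = 9:19 AM.
The PCR run starts at 9:19 AM + 72 min = 10:31 AM.
The wash step starts at 8:04 AM and the PCR run starts at 10:31 AM, so the wash step is first.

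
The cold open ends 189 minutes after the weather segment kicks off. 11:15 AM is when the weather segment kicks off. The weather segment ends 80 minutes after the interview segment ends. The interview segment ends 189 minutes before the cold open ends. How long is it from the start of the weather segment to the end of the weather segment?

The cold open ends at 11:15 AM + 189 min = 2:24 PM.
The interview segment ends at 2:24 PM − 189 min = 11:15 AM.
The weather segment ends at 11:15 AM + 80 min = 12:35 PM.
From 11:15 AM to 12:35 PM is 1 h 20 min.

1 h 20 min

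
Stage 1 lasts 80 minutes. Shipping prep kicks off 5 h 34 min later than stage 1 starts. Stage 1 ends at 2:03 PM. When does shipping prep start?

6:17 PM

Stage 1 starts at 2:03 PM − 80 min = 12:43 PM.
Shipping prep starts at 12:43 PM + 334 min = 6:17 PM.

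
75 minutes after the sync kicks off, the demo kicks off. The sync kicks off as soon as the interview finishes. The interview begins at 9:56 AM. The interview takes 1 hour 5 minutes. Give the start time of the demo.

12:16 PM

The interview ends at 9:56 AM + 65 min = 11:01 AM.
So the sync starts at 11:01 AM.
The demo starts at 11:01 AM + 75 min = 12:16 PM.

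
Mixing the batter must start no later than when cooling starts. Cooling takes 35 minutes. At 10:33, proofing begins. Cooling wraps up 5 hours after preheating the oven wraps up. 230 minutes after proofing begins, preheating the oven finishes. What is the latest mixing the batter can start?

Preheating the oven ends at 10:33 + 230 min = 14:23.
Cooling ends at 14:23 + 300 min = 19:23.
Cooling starts at 19:23 − 35 min = 18:48.
Mixing the batter is bounded by cooling, so the latest it can start is 18:48.

18:48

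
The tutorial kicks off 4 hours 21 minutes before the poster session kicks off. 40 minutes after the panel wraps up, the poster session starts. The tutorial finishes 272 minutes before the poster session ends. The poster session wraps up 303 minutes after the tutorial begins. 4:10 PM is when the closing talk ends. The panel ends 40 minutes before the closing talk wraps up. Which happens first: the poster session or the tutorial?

The panel ends at 4:10 PM − 40 min = 3:30 PM.
The poster session starts at 3:30 PM + 40 min = 4:10 PM.
The tutorial starts at 4:10 PM − 261 min = 11:49 AM.
The poster session starts at 4:10 PM and the tutorial starts at 11:49 AM, so the tutorial is first.

the tutorial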